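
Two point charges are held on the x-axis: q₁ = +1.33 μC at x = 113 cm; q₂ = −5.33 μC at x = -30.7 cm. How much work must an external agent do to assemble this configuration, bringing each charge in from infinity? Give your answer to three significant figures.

The assembly work is the sum of pairwise potential energies, U = Σ_{i<j} kqᵢqⱼ/rᵢⱼ.
Pair separations: r₁₂ = 1.44 m.
U = (-0.0443) = -0.0443 J.

-0.0443 J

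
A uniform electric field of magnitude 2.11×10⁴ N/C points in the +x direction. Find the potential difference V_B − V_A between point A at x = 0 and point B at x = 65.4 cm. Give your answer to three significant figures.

In a uniform field, potential decreases in the direction of E: V_B − V_A = −E·Δx.
V_B − V_A = −(2.11×10⁴ V/m)(0.654 m) = -1.38×10⁴ V.

-1.38×10⁴ V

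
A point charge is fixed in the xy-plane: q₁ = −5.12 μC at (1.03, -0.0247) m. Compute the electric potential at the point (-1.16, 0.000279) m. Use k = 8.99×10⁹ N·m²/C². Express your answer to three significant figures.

The total potential is the scalar sum of each charge's contribution, V = Σ kqᵢ/rᵢ.
Distances from the field point to each charge: r₁ = 2.19 m.
V = k[(-5.12×10⁻⁶)/(2.19)] = -2.10×10⁴ V.

-2.10×10⁴ V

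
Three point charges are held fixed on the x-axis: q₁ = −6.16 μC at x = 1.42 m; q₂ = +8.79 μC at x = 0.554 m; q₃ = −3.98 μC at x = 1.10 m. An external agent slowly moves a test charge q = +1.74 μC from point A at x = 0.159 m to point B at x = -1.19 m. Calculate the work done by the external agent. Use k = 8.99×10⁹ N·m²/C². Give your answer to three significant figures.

For quasistatic motion the external work equals the change in potential energy: W_ext = qΔV = q(V_B − V_A).
At A: distances to the source charges are 1.26 m, 0.395 m, 0.941 m; V_A = Σ kqᵢ/rᵢ = 1.18×10⁵ V.
At B: distances to the source charges are 2.61 m, 1.74 m, 2.29 m; V_B = Σ kqᵢ/rᵢ = 8470 V.
ΔV = V_B − V_A = -1.10×10⁵ V.
W_ext = qΔV = (1.74×10⁻⁶ C)(-1.10×10⁵ V) = -0.191 J.

-0.191 J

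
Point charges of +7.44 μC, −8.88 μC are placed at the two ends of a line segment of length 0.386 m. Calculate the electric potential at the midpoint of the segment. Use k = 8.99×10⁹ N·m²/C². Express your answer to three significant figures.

-6.71×10⁴ V

Electric potential is a scalar, so the contributions from each charge add algebraically: V = Σ kqᵢ/rᵢ.
Each charge is 0.193 m from the midpoint.
V = k[(7.44×10⁻⁶)/(0.193) + (-8.88×10⁻⁶)/(0.193)] = -6.71×10⁴ V.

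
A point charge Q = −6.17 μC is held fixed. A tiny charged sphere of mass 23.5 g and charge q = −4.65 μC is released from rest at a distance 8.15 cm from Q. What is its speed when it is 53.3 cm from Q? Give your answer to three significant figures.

Only the electrostatic force acts, so mechanical energy is conserved: ½mv² = U₁ − U₂ = kQq(1/r₁ − 1/r₂).
U₁ − U₂ = (8.99×10⁹ N·m²/C²)(-6.17×10⁻⁶ C)(-4.65×10⁻⁶ C)(1/0.0815 − 1/0.533) = 2.68 J.
v = √(2·2.68/0.0235) = 15.1 m/s.

15.1 m/s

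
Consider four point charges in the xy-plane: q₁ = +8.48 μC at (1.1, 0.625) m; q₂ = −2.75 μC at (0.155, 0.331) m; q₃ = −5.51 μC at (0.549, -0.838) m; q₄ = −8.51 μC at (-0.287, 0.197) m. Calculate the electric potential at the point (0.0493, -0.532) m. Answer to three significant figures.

-1.59×10⁵ V

Electric potential is a scalar, so the contributions from each charge add algebraically: V = Σ kqᵢ/rᵢ.
Distances from the field point to each charge: r₁ = 1.56 m, r₂ = 0.869 m, r₃ = 0.586 m, r₄ = 0.803 m.
V = k[(8.48×10⁻⁶)/(1.56) + (-2.75×10⁻⁶)/(0.869) + (-5.51×10⁻⁶)/(0.586) + (-8.51×10⁻⁶)/(0.803)] = -1.59×10⁵ V.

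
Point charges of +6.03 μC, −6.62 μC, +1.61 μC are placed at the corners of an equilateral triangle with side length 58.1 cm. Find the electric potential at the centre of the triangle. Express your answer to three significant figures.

2.73×10⁴ V

Electric potential is a scalar, so the contributions from each charge add algebraically: V = Σ kqᵢ/rᵢ.
The distance from each vertex to the centroid is a/√3 = 0.335 m.
V = k[(6.03×10⁻⁶)/(0.335) + (-6.62×10⁻⁶)/(0.335) + (1.61×10⁻⁶)/(0.335)] = 2.73×10⁴ V.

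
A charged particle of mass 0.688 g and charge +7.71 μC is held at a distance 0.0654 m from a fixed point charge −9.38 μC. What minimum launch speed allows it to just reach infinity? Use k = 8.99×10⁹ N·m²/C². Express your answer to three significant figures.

To just escape, total mechanical energy must reach zero at infinity: ½mv²_min + U = 0, so ½mv²_min = −U = |kQq|/r.
|U| = |kQq|/r = (8.99×10⁹ N·m²/C²)(9.38×10⁻⁶)(7.71×10⁻⁶)/(0.0654) = 9.94 J.
v_min = √(2|U|/m) = √(2·9.94/6.88×10⁻⁴) = 170 m/s.

170 m/s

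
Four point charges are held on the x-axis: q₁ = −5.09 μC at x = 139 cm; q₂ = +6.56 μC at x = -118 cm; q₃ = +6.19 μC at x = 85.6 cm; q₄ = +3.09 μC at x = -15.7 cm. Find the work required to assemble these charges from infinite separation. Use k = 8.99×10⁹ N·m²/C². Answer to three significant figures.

The work to assemble the configuration equals its total potential energy, U = Σ kqᵢqⱼ/rᵢⱼ over all pairs.
Pair separations: r₁₂ = 2.57 m, r₁₃ = 0.534 m, r₁₄ = 1.55 m, r₂₃ = 2.04 m, r₂₄ = 1.02 m, r₃₄ = 1.01 m.
Summing all 6 pair terms gives U = -0.211 J.

-0.211 J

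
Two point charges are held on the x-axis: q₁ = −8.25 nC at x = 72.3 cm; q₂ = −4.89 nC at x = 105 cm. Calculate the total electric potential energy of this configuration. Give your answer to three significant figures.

The work to assemble the configuration equals its total potential energy, U = Σ kqᵢqⱼ/rᵢⱼ over all pairs.
Pair separations: r₁₂ = 0.327 m.
U = (1.11×10⁻⁶) = 1.11×10⁻⁶ J.

1.11×10⁻⁶ J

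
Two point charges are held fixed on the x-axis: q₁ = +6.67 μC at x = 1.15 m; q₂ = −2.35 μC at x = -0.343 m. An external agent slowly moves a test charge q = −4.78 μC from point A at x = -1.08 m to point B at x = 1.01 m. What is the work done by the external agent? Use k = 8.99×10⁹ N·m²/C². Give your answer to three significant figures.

For quasistatic motion the external work equals the change in potential energy: W_ext = qΔV = q(V_B − V_A).
At A: distances to the source charges are 2.23 m, 0.737 m; V_A = Σ kqᵢ/rᵢ = -1780 V.
At B: distances to the source charges are 0.140 m, 1.35 m; V_B = Σ kqᵢ/rᵢ = 4.13×10⁵ V.
ΔV = V_B − V_A = 4.14×10⁵ V.
W_ext = qΔV = (-4.78×10⁻⁶ C)(4.14×10⁵ V) = -1.98 J.

-1.98 J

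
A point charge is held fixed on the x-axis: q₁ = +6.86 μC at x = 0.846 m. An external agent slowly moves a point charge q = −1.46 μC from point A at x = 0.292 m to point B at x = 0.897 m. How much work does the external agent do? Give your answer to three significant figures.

For quasistatic motion the external work equals the change in potential energy: W_ext = qΔV = q(V_B − V_A).
At A: distance to the source charge is 0.554 m; V_A = kq₁/r = 1.11×10⁵ V.
At B: distance to the source charge is 0.0510 m; V_B = kq₁/r = 1.21×10⁶ V.
ΔV = V_B − V_A = 1.10×10⁶ V.
W_ext = qΔV = (-1.46×10⁻⁶ C)(1.10×10⁶ V) = -1.60 J.

-1.60 J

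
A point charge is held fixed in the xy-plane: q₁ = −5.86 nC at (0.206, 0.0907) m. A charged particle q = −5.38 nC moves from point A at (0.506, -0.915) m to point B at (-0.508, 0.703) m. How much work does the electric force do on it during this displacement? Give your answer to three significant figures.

-3.13×10⁻⁸ J

The work done by the electric force is W_field = −ΔU = −q(V_B − V_A) = q(V_A − V_B).
At A: distance to the source charge is 1.05 m; V_A = kq₁/r = -50.2 V.
At B: distance to the source charge is 0.941 m; V_B = kq₁/r = -56.0 V.
ΔV = V_B − V_A = -5.81 V.
W_field = −qΔV = −(-5.38×10⁻⁹ C)(-5.81 V) = -3.13×10⁻⁸ J.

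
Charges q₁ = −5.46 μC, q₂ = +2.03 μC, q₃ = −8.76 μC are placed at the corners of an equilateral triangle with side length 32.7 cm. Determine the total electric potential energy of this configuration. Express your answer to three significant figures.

0.521 J

The assembly work is the sum of pairwise potential energies, U = Σ_{i<j} kqᵢqⱼ/rᵢⱼ.
All three pair separations equal the side length, 0.327 m.
U = (-0.305) + (1.31) + (-0.489) = 0.521 J.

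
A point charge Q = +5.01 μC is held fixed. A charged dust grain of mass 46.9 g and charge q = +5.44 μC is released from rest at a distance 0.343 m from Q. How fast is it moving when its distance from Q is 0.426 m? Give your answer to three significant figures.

2.44 m/s

Only the electrostatic force acts, so mechanical energy is conserved: ½mv² = U₁ − U₂ = kQq(1/r₁ − 1/r₂).
U₁ − U₂ = (8.99×10⁹ N·m²/C²)(5.01×10⁻⁶ C)(5.44×10⁻⁶ C)(1/0.343 − 1/0.426) = 0.139 J.
v = √(2·0.139/0.0469) = 2.44 m/s.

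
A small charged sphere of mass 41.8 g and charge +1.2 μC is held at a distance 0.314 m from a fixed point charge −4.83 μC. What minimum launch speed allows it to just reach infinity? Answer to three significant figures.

2.82 m/s

To just escape, total mechanical energy must reach zero at infinity: ½mv²_min + U = 0, so ½mv²_min = −U = |kQq|/r.
|U| = |kQq|/r = (8.99×10⁹ N·m²/C²)(4.83×10⁻⁶)(1.20×10⁻⁶)/(0.314) = 0.166 J.
v_min = √(2|U|/m) = √(2·0.166/0.0418) = 2.82 m/s.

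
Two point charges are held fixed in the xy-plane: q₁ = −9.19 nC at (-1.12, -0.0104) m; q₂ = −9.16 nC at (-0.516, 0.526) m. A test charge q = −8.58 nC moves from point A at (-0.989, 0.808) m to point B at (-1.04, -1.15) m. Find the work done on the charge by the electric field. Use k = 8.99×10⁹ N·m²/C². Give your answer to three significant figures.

1.12×10⁻⁶ J

The work done by the electric force is W_field = −ΔU = −q(V_B − V_A) = q(V_A − V_B).
At A: distances to the source charges are 0.829 m, 0.551 m; V_A = Σ kqᵢ/rᵢ = -249 V.
At B: distances to the source charges are 1.14 m, 1.76 m; V_B = Σ kqᵢ/rᵢ = -119 V.
ΔV = V_B − V_A = 130 V.
W_field = −qΔV = −(-8.58×10⁻⁹ C)(130 V) = 1.12×10⁻⁶ J.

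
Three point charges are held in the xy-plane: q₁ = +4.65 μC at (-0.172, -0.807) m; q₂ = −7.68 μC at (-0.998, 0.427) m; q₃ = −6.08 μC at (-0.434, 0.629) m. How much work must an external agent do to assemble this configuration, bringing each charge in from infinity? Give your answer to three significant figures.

0.310 J

The assembly work is the sum of pairwise potential energies, U = Σ_{i<j} kqᵢqⱼ/rᵢⱼ.
Pair separations: r₁₂ = 1.48 m, r₁₃ = 1.46 m, r₂₃ = 0.599 m.
U = (-0.216) + (-0.174) + (0.701) = 0.310 J.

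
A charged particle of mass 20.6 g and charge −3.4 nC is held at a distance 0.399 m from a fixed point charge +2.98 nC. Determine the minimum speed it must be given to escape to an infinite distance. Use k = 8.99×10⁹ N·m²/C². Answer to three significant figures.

4.71×10⁻³ m/s

To just escape, total mechanical energy must reach zero at infinity: ½mv²_min + U = 0, so ½mv²_min = −U = |kQq|/r.
|U| = |kQq|/r = (8.99×10⁹ N·m²/C²)(2.98×10⁻⁹)(3.40×10⁻⁹)/(0.399) = 2.28×10⁻⁷ J.
v_min = √(2|U|/m) = √(2·2.28×10⁻⁷/0.0206) = 4.71×10⁻³ m/s.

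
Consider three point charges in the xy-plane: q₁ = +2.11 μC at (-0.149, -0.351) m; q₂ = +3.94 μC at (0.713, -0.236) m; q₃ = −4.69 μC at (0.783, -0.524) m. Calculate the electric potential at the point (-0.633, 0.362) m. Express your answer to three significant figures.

2.08×10⁴ V

Electric potential is a scalar, so the contributions from each charge add algebraically: V = Σ kqᵢ/rᵢ.
Distances from the field point to each charge: r₁ = 0.862 m, r₂ = 1.47 m, r₃ = 1.67 m.
V = k[(2.11×10⁻⁶)/(0.862) + (3.94×10⁻⁶)/(1.47) + (-4.69×10⁻⁶)/(1.67)] = 2.08×10⁴ V.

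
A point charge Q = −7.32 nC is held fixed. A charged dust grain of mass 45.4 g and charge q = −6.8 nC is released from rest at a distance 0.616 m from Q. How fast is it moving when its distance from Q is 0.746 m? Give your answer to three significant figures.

2.36×10⁻³ m/s

Only the electrostatic force acts, so mechanical energy is conserved: ½mv² = U₁ − U₂ = kQq(1/r₁ − 1/r₂).
U₁ − U₂ = (8.99×10⁹ N·m²/C²)(-7.32×10⁻⁹ C)(-6.80×10⁻⁹ C)(1/0.616 − 1/0.746) = 1.27×10⁻⁷ J.
v = √(2·1.27×10⁻⁷/0.0454) = 2.36×10⁻³ m/s.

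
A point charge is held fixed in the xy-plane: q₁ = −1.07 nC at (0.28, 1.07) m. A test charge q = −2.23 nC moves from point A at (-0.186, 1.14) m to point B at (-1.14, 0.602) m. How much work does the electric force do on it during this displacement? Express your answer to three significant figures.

The work done by the electric force is W_field = −ΔU = −q(V_B − V_A) = q(V_A − V_B).
At A: distance to the source charge is 0.471 m; V_A = kq₁/r = -20.4 V.
At B: distance to the source charge is 1.50 m; V_B = kq₁/r = -6.43 V.
ΔV = V_B − V_A = 14.0 V.
W_field = −qΔV = −(-2.23×10⁻⁹ C)(14.0 V) = 3.12×10⁻⁸ J.

3.12×10⁻⁸ J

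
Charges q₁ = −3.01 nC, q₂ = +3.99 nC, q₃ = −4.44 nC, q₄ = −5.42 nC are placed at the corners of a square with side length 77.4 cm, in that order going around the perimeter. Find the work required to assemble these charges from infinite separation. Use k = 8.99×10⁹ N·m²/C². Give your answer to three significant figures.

The assembly work is the sum of pairwise potential energies, U = Σ_{i<j} kqᵢqⱼ/rᵢⱼ.
The four side pairs have separation 0.774 m and the two diagonal pairs 1.09 m.
Summing all 6 pair terms gives U = 5.59×10⁻⁸ J.

5.59×10⁻⁸ J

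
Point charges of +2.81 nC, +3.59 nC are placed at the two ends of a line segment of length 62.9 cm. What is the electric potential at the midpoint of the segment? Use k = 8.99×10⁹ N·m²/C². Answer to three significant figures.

The total potential is the scalar sum of each charge's contribution, V = Σ kqᵢ/rᵢ.
Each charge is 0.315 m from the midpoint.
V = k[(2.81×10⁻⁹)/(0.315) + (3.59×10⁻⁹)/(0.315)] = 183 V.

183 V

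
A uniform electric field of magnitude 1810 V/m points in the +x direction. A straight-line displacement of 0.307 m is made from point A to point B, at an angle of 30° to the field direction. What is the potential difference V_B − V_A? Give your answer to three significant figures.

-481 V

Only the component of displacement along E changes the potential: ΔV = −E·d·cosθ.
ΔV = −(1810 V/m)(0.307 m)cos30° = -481 V.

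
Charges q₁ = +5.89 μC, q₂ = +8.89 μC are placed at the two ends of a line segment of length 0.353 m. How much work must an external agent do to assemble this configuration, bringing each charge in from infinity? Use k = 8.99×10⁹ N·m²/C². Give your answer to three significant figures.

The assembly work is the sum of pairwise potential energies, U = Σ_{i<j} kqᵢqⱼ/rᵢⱼ.
The separation is r = 0.353 m.
U = (1.33) = 1.33 J.

1.33 J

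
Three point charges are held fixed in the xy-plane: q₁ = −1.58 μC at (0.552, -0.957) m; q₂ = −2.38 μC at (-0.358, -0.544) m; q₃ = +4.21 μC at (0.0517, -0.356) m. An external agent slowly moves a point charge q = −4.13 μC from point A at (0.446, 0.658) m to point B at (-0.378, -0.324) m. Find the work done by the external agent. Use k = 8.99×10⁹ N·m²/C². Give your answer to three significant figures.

0.136 J

For quasistatic motion the external work equals the change in potential energy: W_ext = qΔV = q(V_B − V_A).
At A: distances to the source charges are 1.62 m, 1.45 m, 1.09 m; V_A = Σ kqᵢ/rᵢ = 1.12×10⁴ V.
At B: distances to the source charges are 1.12 m, 0.221 m, 0.431 m; V_B = Σ kqᵢ/rᵢ = -2.16×10⁴ V.
ΔV = V_B − V_A = -3.29×10⁴ V.
W_ext = qΔV = (-4.13×10⁻⁶ C)(-3.29×10⁴ V) = 0.136 J.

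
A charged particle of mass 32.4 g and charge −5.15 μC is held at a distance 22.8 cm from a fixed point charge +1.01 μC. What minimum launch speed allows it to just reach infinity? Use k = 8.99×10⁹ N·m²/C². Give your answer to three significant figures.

3.56 m/s

To just escape, total mechanical energy must reach zero at infinity: ½mv²_min + U = 0, so ½mv²_min = −U = |kQq|/r.
|U| = |kQq|/r = (8.99×10⁹ N·m²/C²)(1.01×10⁻⁶)(5.15×10⁻⁶)/(0.228) = 0.205 J.
v_min = √(2|U|/m) = √(2·0.205/0.0324) = 3.56 m/s.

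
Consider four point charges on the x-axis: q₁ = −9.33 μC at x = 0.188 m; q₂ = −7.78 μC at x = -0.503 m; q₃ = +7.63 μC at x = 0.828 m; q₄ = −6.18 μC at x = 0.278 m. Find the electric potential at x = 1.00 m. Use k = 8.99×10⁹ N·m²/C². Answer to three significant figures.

The total potential is the scalar sum of each charge's contribution, V = Σ kqᵢ/rᵢ.
Distances from the field point to each charge: r₁ = 0.812 m, r₂ = 1.50 m, r₃ = 0.172 m, r₄ = 0.722 m.
V = k[(-9.33×10⁻⁶)/(0.812) + (-7.78×10⁻⁶)/(1.50) + (7.63×10⁻⁶)/(0.172) + (-6.18×10⁻⁶)/(0.722)] = 1.72×10⁵ V.

1.72×10⁵ V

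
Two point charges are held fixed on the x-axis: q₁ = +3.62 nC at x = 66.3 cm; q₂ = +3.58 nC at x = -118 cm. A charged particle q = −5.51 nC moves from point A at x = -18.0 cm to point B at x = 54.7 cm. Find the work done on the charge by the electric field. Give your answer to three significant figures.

The work done by the electric force is W_field = −ΔU = −q(V_B − V_A) = q(V_A − V_B).
At A: distances to the source charges are 0.843 m, 1.00 m; V_A = Σ kqᵢ/rᵢ = 70.8 V.
At B: distances to the source charges are 0.116 m, 1.73 m; V_B = Σ kqᵢ/rᵢ = 299 V.
ΔV = V_B − V_A = 228 V.
W_field = −qΔV = −(-5.51×10⁻⁹ C)(228 V) = 1.26×10⁻⁶ J.

1.26×10⁻⁶ J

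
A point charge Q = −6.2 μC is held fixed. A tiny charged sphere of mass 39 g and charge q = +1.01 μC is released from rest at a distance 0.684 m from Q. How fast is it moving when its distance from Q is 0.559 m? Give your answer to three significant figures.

Only the electrostatic force acts, so mechanical energy is conserved: ½mv² = U₁ − U₂ = kQq(1/r₁ − 1/r₂).
U₁ − U₂ = (8.99×10⁹ N·m²/C²)(-6.20×10⁻⁶ C)(1.01×10⁻⁶ C)(1/0.684 − 1/0.559) = 0.0184 J.
v = √(2·0.0184/0.0390) = 0.971 m/s.

0.971 m/s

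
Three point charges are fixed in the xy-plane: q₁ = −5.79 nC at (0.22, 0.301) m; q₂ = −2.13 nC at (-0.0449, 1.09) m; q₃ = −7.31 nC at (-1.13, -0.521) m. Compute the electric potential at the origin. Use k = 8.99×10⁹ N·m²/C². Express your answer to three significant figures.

-210 V

The total potential is the scalar sum of each charge's contribution, V = Σ kqᵢ/rᵢ.
Distances from the field point to each charge: r₁ = 0.373 m, r₂ = 1.09 m, r₃ = 1.24 m.
V = k[(-5.79×10⁻⁹)/(0.373) + (-2.13×10⁻⁹)/(1.09) + (-7.31×10⁻⁹)/(1.24)] = -210 V.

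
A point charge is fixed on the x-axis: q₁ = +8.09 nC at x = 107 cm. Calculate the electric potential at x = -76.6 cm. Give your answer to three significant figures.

39.6 V

The total potential is the scalar sum of each charge's contribution, V = Σ kqᵢ/rᵢ.
V = k[(8.09×10⁻⁹)/(1.84)] = 39.6 V.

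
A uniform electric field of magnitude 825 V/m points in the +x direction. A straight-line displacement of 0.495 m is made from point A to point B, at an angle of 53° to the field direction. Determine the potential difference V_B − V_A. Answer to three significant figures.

-246 V

Only the component of displacement along E changes the potential: ΔV = −E·d·cosθ.
ΔV = −(825 V/m)(0.495 m)cos53° = -246 V.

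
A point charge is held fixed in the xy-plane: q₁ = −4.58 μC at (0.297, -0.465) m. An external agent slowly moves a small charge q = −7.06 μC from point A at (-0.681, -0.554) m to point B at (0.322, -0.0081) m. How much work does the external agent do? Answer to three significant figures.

For quasistatic motion the external work equals the change in potential energy: W_ext = qΔV = q(V_B − V_A).
At A: distance to the source charge is 0.982 m; V_A = kq₁/r = -4.19×10⁴ V.
At B: distance to the source charge is 0.458 m; V_B = kq₁/r = -9.00×10⁴ V.
ΔV = V_B − V_A = -4.81×10⁴ V.
W_ext = qΔV = (-7.06×10⁻⁶ C)(-4.81×10⁴ V) = 0.339 J.

0.339 J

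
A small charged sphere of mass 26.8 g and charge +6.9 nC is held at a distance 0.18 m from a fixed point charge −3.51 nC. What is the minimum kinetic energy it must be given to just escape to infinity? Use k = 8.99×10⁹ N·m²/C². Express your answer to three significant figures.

To just escape, total mechanical energy must reach zero at infinity: ½mv²_min + U = 0, so ½mv²_min = −U = |kQq|/r.
|U| = |kQq|/r = (8.99×10⁹ N·m²/C²)(3.51×10⁻⁹)(6.90×10⁻⁹)/(0.180) = 1.21×10⁻⁶ J.

1.21×10⁻⁶ J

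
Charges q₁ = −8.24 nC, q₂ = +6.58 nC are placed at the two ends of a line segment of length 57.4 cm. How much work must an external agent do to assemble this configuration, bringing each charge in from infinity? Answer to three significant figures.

-8.49×10⁻⁷ J

The assembly work is the sum of pairwise potential energies, U = Σ_{i<j} kqᵢqⱼ/rᵢⱼ.
The separation is r = 0.574 m.
U = (-8.49×10⁻⁷) = -8.49×10⁻⁷ J.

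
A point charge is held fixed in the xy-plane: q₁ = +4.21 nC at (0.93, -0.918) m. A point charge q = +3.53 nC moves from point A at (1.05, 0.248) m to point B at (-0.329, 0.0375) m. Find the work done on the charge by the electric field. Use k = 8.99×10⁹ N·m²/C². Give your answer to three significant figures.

The work done by the electric force is W_field = −ΔU = −q(V_B − V_A) = q(V_A − V_B).
At A: distance to the source charge is 1.17 m; V_A = kq₁/r = 32.3 V.
At B: distance to the source charge is 1.58 m; V_B = kq₁/r = 23.9 V.
ΔV = V_B − V_A = -8.34 V.
W_field = −qΔV = −(3.53×10⁻⁹ C)(-8.34 V) = 2.94×10⁻⁸ J.

2.94×10⁻⁸ J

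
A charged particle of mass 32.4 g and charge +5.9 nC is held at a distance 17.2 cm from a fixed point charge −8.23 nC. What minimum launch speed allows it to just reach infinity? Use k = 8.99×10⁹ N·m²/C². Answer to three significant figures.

To just escape, total mechanical energy must reach zero at infinity: ½mv²_min + U = 0, so ½mv²_min = −U = |kQq|/r.
|U| = |kQq|/r = (8.99×10⁹ N·m²/C²)(8.23×10⁻⁹)(5.90×10⁻⁹)/(0.172) = 2.54×10⁻⁶ J.
v_min = √(2|U|/m) = √(2·2.54×10⁻⁶/0.0324) = 0.0125 m/s.

0.0125 m/s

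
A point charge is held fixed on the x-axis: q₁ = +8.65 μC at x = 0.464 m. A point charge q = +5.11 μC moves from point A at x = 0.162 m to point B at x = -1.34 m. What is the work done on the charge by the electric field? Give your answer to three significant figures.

The work done by the electric force is W_field = −ΔU = −q(V_B − V_A) = q(V_A − V_B).
At A: distance to the source charge is 0.302 m; V_A = kq₁/r = 2.57×10⁵ V.
At B: distance to the source charge is 1.80 m; V_B = kq₁/r = 4.31×10⁴ V.
ΔV = V_B − V_A = -2.14×10⁵ V.
W_field = −qΔV = −(5.11×10⁻⁶ C)(-2.14×10⁵ V) = 1.10 J.

1.10 J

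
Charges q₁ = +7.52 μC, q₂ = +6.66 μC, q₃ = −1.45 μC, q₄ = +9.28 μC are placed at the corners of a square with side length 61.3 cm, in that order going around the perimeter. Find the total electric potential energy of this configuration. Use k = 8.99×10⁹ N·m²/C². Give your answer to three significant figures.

1.95 J

The assembly work is the sum of pairwise potential energies, U = Σ_{i<j} kqᵢqⱼ/rᵢⱼ.
The four side pairs have separation 0.613 m and the two diagonal pairs 0.867 m.
Summing all 6 pair terms gives U = 1.95 J.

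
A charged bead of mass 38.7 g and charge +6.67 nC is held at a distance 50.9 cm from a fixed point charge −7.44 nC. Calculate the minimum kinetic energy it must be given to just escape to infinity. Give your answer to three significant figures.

To just escape, total mechanical energy must reach zero at infinity: ½mv²_min + U = 0, so ½mv²_min = −U = |kQq|/r.
|U| = |kQq|/r = (8.99×10⁹ N·m²/C²)(7.44×10⁻⁹)(6.67×10⁻⁹)/(0.509) = 8.76×10⁻⁷ J.

8.76×10⁻⁷ J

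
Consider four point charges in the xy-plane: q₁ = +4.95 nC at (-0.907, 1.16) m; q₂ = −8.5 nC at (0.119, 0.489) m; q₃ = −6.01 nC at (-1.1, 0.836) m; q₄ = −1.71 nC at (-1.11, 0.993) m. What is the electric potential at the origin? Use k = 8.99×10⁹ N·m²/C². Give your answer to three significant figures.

The total potential is the scalar sum of each charge's contribution, V = Σ kqᵢ/rᵢ.
Distances from the field point to each charge: r₁ = 1.47 m, r₂ = 0.503 m, r₃ = 1.38 m, r₄ = 1.49 m.
V = k[(4.95×10⁻⁹)/(1.47) + (-8.50×10⁻⁹)/(0.503) + (-6.01×10⁻⁹)/(1.38) + (-1.71×10⁻⁹)/(1.49)] = -171 V.

-171 V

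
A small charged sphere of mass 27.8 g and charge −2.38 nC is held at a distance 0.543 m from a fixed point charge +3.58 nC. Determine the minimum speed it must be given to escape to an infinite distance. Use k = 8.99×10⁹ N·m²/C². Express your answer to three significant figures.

To just escape, total mechanical energy must reach zero at infinity: ½mv²_min + U = 0, so ½mv²_min = −U = |kQq|/r.
|U| = |kQq|/r = (8.99×10⁹ N·m²/C²)(3.58×10⁻⁹)(2.38×10⁻⁹)/(0.543) = 1.41×10⁻⁷ J.
v_min = √(2|U|/m) = √(2·1.41×10⁻⁷/0.0278) = 3.19×10⁻³ m/s.

3.19×10⁻³ m/s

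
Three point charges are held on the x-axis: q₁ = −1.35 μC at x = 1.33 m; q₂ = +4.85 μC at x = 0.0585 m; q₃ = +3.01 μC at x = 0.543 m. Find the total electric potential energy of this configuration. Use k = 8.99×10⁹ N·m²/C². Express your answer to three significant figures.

The assembly work is the sum of pairwise potential energies, U = Σ_{i<j} kqᵢqⱼ/rᵢⱼ.
Pair separations: r₁₂ = 1.27 m, r₁₃ = 0.787 m, r₂₃ = 0.485 m.
U = (-0.0463) + (-0.0464) + (0.271) = 0.178 J.

0.178 J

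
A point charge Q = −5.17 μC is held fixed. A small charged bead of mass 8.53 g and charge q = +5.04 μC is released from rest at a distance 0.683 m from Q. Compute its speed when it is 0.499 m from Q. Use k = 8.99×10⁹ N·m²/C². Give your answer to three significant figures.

Only the electrostatic force acts, so mechanical energy is conserved: ½mv² = U₁ − U₂ = kQq(1/r₁ − 1/r₂).
U₁ − U₂ = (8.99×10⁹ N·m²/C²)(-5.17×10⁻⁶ C)(5.04×10⁻⁶ C)(1/0.683 − 1/0.499) = 0.126 J.
v = √(2·0.126/8.53×10⁻³) = 5.45 m/s.

5.45 m/s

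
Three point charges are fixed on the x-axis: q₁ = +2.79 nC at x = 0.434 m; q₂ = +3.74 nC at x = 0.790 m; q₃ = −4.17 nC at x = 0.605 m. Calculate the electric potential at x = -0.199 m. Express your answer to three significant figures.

27.0 V

Electric potential is a scalar, so the contributions from each charge add algebraically: V = Σ kqᵢ/rᵢ.
Distances from the field point to each charge: r₁ = 0.633 m, r₂ = 0.989 m, r₃ = 0.804 m.
V = k[(2.79×10⁻⁹)/(0.633) + (3.74×10⁻⁹)/(0.989) + (-4.17×10⁻⁹)/(0.804)] = 27.0 V.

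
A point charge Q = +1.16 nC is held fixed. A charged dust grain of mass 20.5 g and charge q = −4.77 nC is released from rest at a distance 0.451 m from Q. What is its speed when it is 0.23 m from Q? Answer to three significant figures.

3.22×10⁻³ m/s

Only the electrostatic force acts, so mechanical energy is conserved: ½mv² = U₁ − U₂ = kQq(1/r₁ − 1/r₂).
U₁ − U₂ = (8.99×10⁹ N·m²/C²)(1.16×10⁻⁹ C)(-4.77×10⁻⁹ C)(1/0.451 − 1/0.230) = 1.06×10⁻⁷ J.
v = √(2·1.06×10⁻⁷/0.0205) = 3.22×10⁻³ m/s.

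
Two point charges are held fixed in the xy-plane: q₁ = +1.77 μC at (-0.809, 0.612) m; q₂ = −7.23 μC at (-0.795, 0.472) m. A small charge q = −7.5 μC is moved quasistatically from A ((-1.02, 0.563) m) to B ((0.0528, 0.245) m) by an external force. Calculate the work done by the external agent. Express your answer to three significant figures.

-1.03 J

For quasistatic motion the external work equals the change in potential energy: W_ext = qΔV = q(V_B − V_A).
At A: distances to the source charges are 0.217 m, 0.243 m; V_A = Σ kqᵢ/rᵢ = -1.94×10⁵ V.
At B: distances to the source charges are 0.937 m, 0.878 m; V_B = Σ kqᵢ/rᵢ = -5.71×10⁴ V.
ΔV = V_B − V_A = 1.37×10⁵ V.
W_ext = qΔV = (-7.50×10⁻⁶ C)(1.37×10⁵ V) = -1.03 J.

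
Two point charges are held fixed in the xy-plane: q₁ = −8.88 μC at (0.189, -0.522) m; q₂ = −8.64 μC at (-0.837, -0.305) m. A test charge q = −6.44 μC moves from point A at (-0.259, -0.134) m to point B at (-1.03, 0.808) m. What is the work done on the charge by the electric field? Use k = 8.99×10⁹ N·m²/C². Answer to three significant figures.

The work done by the electric force is W_field = −ΔU = −q(V_B − V_A) = q(V_A − V_B).
At A: distances to the source charges are 0.593 m, 0.603 m; V_A = Σ kqᵢ/rᵢ = -2.64×10⁵ V.
At B: distances to the source charges are 1.80 m, 1.13 m; V_B = Σ kqᵢ/rᵢ = -1.13×10⁵ V.
ΔV = V_B − V_A = 1.51×10⁵ V.
W_field = −qΔV = −(-6.44×10⁻⁶ C)(1.51×10⁵ V) = 0.970 J.

0.970 J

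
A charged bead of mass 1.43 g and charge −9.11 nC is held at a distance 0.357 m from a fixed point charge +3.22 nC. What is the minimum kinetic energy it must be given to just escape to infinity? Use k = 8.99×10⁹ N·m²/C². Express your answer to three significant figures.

To just escape, total mechanical energy must reach zero at infinity: ½mv²_min + U = 0, so ½mv²_min = −U = |kQq|/r.
|U| = |kQq|/r = (8.99×10⁹ N·m²/C²)(3.22×10⁻⁹)(9.11×10⁻⁹)/(0.357) = 7.39×10⁻⁷ J.

7.39×10⁻⁷ J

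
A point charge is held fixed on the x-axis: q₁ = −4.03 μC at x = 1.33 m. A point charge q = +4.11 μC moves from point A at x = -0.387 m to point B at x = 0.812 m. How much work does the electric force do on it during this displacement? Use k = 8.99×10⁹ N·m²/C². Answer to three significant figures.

0.201 J

The work done by the electric force is W_field = −ΔU = −q(V_B − V_A) = q(V_A − V_B).
At A: distance to the source charge is 1.72 m; V_A = kq₁/r = -2.11×10⁴ V.
At B: distance to the source charge is 0.518 m; V_B = kq₁/r = -6.99×10⁴ V.
ΔV = V_B − V_A = -4.88×10⁴ V.
W_field = −qΔV = −(4.11×10⁻⁶ C)(-4.88×10⁴ V) = 0.201 J.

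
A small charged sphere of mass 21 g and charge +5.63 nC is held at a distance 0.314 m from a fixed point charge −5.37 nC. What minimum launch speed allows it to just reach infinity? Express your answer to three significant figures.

To just escape, total mechanical energy must reach zero at infinity: ½mv²_min + U = 0, so ½mv²_min = −U = |kQq|/r.
|U| = |kQq|/r = (8.99×10⁹ N·m²/C²)(5.37×10⁻⁹)(5.63×10⁻⁹)/(0.314) = 8.66×10⁻⁷ J.
v_min = √(2|U|/m) = √(2·8.66×10⁻⁷/0.0210) = 9.08×10⁻³ m/s.

9.08×10⁻³ m/s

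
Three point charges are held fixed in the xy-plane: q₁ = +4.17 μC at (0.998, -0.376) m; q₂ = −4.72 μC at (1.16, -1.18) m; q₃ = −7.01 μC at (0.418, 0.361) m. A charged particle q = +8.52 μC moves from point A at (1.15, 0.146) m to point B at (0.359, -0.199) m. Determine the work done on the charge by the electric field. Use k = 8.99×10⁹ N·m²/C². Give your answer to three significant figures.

0.368 J

The work done by the electric force is W_field = −ΔU = −q(V_B − V_A) = q(V_A − V_B).
At A: distances to the source charges are 0.544 m, 1.33 m, 0.763 m; V_A = Σ kqᵢ/rᵢ = -4.57×10⁴ V.
At B: distances to the source charges are 0.663 m, 1.27 m, 0.563 m; V_B = Σ kqᵢ/rᵢ = -8.89×10⁴ V.
ΔV = V_B − V_A = -4.32×10⁴ V.
W_field = −qΔV = −(8.52×10⁻⁶ C)(-4.32×10⁴ V) = 0.368 J.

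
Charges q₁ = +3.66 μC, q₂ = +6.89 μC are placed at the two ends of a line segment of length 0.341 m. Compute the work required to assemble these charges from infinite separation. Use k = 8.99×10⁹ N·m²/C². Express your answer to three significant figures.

The work to assemble the configuration equals its total potential energy, U = Σ kqᵢqⱼ/rᵢⱼ over all pairs.
The separation is r = 0.341 m.
U = (0.665) = 0.665 J.

0.665 J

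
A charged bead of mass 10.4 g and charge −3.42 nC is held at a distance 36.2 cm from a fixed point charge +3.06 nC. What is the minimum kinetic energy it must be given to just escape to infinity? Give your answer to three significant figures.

2.60×10⁻⁷ J

To just escape, total mechanical energy must reach zero at infinity: ½mv²_min + U = 0, so ½mv²_min = −U = |kQq|/r.
|U| = |kQq|/r = (8.99×10⁹ N·m²/C²)(3.06×10⁻⁹)(3.42×10⁻⁹)/(0.362) = 2.60×10⁻⁷ J.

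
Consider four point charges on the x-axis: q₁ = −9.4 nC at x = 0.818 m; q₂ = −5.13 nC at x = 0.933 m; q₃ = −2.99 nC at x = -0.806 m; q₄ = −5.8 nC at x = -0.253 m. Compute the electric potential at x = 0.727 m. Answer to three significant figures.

-1220 V

The total potential is the scalar sum of each charge's contribution, V = Σ kqᵢ/rᵢ.
Distances from the field point to each charge: r₁ = 0.0910 m, r₂ = 0.206 m, r₃ = 1.53 m, r₄ = 0.980 m.
V = k[(-9.40×10⁻⁹)/(0.0910) + (-5.13×10⁻⁹)/(0.206) + (-2.99×10⁻⁹)/(1.53) + (-5.80×10⁻⁹)/(0.980)] = -1220 V.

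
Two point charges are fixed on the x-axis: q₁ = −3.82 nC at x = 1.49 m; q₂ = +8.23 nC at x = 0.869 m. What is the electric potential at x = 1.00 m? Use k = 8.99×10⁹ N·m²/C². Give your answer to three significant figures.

495 V

The total potential is the scalar sum of each charge's contribution, V = Σ kqᵢ/rᵢ.
Distances from the field point to each charge: r₁ = 0.490 m, r₂ = 0.131 m.
V = k[(-3.82×10⁻⁹)/(0.490) + (8.23×10⁻⁹)/(0.131)] = 495 V.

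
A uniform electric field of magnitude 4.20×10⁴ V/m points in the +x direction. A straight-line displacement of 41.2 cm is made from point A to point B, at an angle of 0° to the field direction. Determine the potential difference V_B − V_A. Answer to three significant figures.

-1.73×10⁴ V

Only the component of displacement along E changes the potential: ΔV = −E·d·cosθ.
ΔV = −(4.20×10⁴ V/m)(0.412 m)cos0° = -1.73×10⁴ V.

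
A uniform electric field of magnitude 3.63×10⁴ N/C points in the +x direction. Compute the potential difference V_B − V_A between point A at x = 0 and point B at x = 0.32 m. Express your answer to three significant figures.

-1.16×10⁴ V

In a uniform field, potential decreases in the direction of E: V_B − V_A = −E·Δx.
V_B − V_A = −(3.63×10⁴ V/m)(0.320 m) = -1.16×10⁴ V.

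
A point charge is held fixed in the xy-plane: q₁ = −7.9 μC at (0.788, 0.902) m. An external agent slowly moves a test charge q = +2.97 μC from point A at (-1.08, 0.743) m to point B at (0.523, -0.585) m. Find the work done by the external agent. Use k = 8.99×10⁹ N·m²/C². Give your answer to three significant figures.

-0.0271 J

For quasistatic motion the external work equals the change in potential energy: W_ext = qΔV = q(V_B − V_A).
At A: distance to the source charge is 1.87 m; V_A = kq₁/r = -3.79×10⁴ V.
At B: distance to the source charge is 1.51 m; V_B = kq₁/r = -4.70×10⁴ V.
ΔV = V_B − V_A = -9140 V.
W_ext = qΔV = (2.97×10⁻⁶ C)(-9140 V) = -0.0271 J.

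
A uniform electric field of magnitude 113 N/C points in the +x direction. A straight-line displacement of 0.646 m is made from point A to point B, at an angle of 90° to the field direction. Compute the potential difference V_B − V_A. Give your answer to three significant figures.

Only the component of displacement along E changes the potential: ΔV = −E·d·cosθ.
ΔV = −(113 V/m)(0.646 m)cos90° = 0 V.

0 V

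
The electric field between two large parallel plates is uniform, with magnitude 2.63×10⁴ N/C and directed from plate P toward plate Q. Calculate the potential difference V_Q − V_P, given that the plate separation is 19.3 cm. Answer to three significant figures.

-5080 V

In a uniform field, potential decreases in the direction of E: ΔV = −E·d for a displacement d parallel to E.
Going from P to Q is a displacement of 19.3 cm along the field, so V_Q − V_P = −Ed = -5080 V.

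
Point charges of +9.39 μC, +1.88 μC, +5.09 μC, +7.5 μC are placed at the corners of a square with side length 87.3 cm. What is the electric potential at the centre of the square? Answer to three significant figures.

3.47×10⁵ V

Electric potential is a scalar, so the contributions from each charge add algebraically: V = Σ kqᵢ/rᵢ.
The distance from each corner to the centre is a√2/2 = 0.617 m.
V = k[(9.39×10⁻⁶)/(0.617) + (1.88×10⁻⁶)/(0.617) + (5.09×10⁻⁶)/(0.617) + (7.50×10⁻⁶)/(0.617)] = 3.47×10⁵ V.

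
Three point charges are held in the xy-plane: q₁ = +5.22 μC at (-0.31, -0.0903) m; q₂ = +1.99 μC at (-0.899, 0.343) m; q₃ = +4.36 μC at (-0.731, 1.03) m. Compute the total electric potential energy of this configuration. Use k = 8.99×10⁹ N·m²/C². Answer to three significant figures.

The assembly work is the sum of pairwise potential energies, U = Σ_{i<j} kqᵢqⱼ/rᵢⱼ.
Pair separations: r₁₂ = 0.731 m, r₁₃ = 1.20 m, r₂₃ = 0.707 m.
U = (0.128) + (0.171) + (0.110) = 0.409 J.

0.409 J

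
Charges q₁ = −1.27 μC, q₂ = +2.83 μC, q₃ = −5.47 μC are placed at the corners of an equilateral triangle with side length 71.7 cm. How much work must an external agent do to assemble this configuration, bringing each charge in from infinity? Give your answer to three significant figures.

-0.152 J

The work to assemble the configuration equals its total potential energy, U = Σ kqᵢqⱼ/rᵢⱼ over all pairs.
All three pair separations equal the side length, 0.717 m.
U = (-0.0451) + (0.0871) + (-0.194) = -0.152 J.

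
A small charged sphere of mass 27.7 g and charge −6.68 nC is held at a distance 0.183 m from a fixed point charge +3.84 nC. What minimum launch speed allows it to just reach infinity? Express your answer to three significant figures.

To just escape, total mechanical energy must reach zero at infinity: ½mv²_min + U = 0, so ½mv²_min = −U = |kQq|/r.
|U| = |kQq|/r = (8.99×10⁹ N·m²/C²)(3.84×10⁻⁹)(6.68×10⁻⁹)/(0.183) = 1.26×10⁻⁶ J.
v_min = √(2|U|/m) = √(2·1.26×10⁻⁶/0.0277) = 9.54×10⁻³ m/s.

9.54×10⁻³ m/s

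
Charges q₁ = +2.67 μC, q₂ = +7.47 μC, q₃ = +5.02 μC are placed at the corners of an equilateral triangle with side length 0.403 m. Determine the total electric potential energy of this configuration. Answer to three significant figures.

1.58 J

The assembly work is the sum of pairwise potential energies, U = Σ_{i<j} kqᵢqⱼ/rᵢⱼ.
All three pair separations equal the side length, 0.403 m.
U = (0.445) + (0.299) + (0.837) = 1.58 J.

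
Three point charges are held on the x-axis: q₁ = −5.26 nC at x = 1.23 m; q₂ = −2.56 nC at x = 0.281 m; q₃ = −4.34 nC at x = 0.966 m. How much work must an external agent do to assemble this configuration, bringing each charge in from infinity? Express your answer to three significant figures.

The work to assemble the configuration equals its total potential energy, U = Σ kqᵢqⱼ/rᵢⱼ over all pairs.
Pair separations: r₁₂ = 0.949 m, r₁₃ = 0.264 m, r₂₃ = 0.685 m.
U = (1.28×10⁻⁷) + (7.77×10⁻⁷) + (1.46×10⁻⁷) = 1.05×10⁻⁶ J.

1.05×10⁻⁶ J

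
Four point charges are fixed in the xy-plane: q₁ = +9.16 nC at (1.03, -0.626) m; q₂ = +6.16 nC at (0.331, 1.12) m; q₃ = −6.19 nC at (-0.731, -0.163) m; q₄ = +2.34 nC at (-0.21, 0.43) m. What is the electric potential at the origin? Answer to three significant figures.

Electric potential is a scalar, so the contributions from each charge add algebraically: V = Σ kqᵢ/rᵢ.
Distances from the field point to each charge: r₁ = 1.21 m, r₂ = 1.17 m, r₃ = 0.749 m, r₄ = 0.479 m.
V = k[(9.16×10⁻⁹)/(1.21) + (6.16×10⁻⁹)/(1.17) + (-6.19×10⁻⁹)/(0.749) + (2.34×10⁻⁹)/(0.479)] = 85.4 V.

85.4 V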